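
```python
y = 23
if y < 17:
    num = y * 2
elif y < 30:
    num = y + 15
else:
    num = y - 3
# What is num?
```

Trace:
`y = 23` → y = 23
`if y < 17: ...` → y < 17 is False, y < 30 is True → num = 38
So num = 38

Answer: 38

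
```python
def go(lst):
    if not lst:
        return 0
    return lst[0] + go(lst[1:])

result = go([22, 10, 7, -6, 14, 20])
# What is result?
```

22 + 10 + 7 + (-6) + 14 + 20 + 0 = 67

Answer: 67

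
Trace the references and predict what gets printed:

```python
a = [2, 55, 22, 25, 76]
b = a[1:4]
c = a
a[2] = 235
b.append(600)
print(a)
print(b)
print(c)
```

Key concept: slice vs alias.
Step by step:
`a = [2, 55, 22, 25, 76]` → a = [2, 55, 22, 25, 76]
`b = a[1:4]` → b = [55, 22, 25]
`c = a` → c = [2, 55, 22, 25, 76] (same object as a)
`a[2] = 235` → a = [2, 55, 235, 25, 76] (same object as c); c = [2, 55, 235, 25, 76] (same object as a)
`b.append(600)` → b = [55, 22, 25, 600]
`print(a)` → prints [2, 55, 235, 25, 76]
`print(b)` → prints [55, 22, 25, 600]
`print(c)` → prints [2, 55, 235, 25, 76]

Answer:
[2, 55, 235, 25, 76]
[55, 22, 25, 600]
[2, 55, 235, 25, 76]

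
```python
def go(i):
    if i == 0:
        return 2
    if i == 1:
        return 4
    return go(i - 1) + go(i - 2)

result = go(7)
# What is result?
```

Build up from base cases: go(0)=2, go(1)=4, go(2)=6, go(3)=10, go(4)=16, go(5)=26, go(6)=42, ..., go(7)=68

Answer: 68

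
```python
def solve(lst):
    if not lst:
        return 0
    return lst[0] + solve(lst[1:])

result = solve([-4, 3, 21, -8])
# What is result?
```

(-4) + 3 + 21 + (-8) + 0 = 12

Answer: 12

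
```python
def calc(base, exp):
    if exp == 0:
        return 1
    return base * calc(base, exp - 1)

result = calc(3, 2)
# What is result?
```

calc(3, 2) = 3 * 3 = 9

Answer: 9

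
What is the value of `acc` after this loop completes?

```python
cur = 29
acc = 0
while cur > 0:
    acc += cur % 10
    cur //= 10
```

Sum digits of 29
`acc` takes the values: 0 → 9 → 11

Answer: 11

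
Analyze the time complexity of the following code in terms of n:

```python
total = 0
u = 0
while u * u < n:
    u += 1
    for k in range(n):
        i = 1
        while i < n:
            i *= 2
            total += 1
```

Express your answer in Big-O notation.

Each loop level contributes: √n × n × log n. Multiplying the contributions gives O(n√n log n).

Answer: O(n√n log n)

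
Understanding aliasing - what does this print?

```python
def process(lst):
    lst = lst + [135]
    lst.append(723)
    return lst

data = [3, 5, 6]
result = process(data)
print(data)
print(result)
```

Key concept: rebinding parameter vs mutation.
Step by step:
`data = [3, 5, 6]` → data = [3, 5, 6]
`result = process(data)` → result = [3, 5, 6, 135, 723]
`print(data)` → prints [3, 5, 6]
`print(result)` → prints [3, 5, 6, 135, 723]

Answer:
[3, 5, 6]
[3, 5, 6, 135, 723]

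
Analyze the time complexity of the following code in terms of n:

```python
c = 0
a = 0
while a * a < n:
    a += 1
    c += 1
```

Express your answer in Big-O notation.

Each loop level contributes: √n. Multiplying the contributions gives O(√n).

Answer: O(√n)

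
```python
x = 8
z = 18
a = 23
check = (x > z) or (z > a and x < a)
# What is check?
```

Trace:
`x = 8` → x = 8
`z = 18` → z = 18
`a = 23` → a = 23
`check = (x > z) or (z > a and x < a)` → check = False
So check = False

Answer: False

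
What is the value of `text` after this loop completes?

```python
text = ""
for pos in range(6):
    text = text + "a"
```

Repeat 'a' 6 times
`text` takes the values: "" → "a" → "aa" → "aaa" → "aaaa" → "aaaaa" → "aaaaaa"

Answer: "aaaaaa"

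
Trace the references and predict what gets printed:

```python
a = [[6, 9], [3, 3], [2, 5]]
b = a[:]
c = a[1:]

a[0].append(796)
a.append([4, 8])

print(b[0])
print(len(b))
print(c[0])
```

Key concept: slice with nested mutation.
Step by step:
`a = [[6, 9], [3, 3], [2, 5]]` → a = [[6, 9], [3, 3], [2, 5]]
`b = a[:]` → b = [[6, 9], [3, 3], [2, 5]]
`c = a[1:]` → c = [[3, 3], [2, 5]]
`a[0].append(796)` → a = [[6, 9, 796], [3, 3], [2, 5]]; b = [[6, 9, 796], [3, 3], [2, 5]]
`a.append([4, 8])` → a = [[6, 9, 796], [3, 3], [2, 5], [4, 8]]
`print(b[0])` → prints [6, 9, 796]
`print(len(b))` → prints 3
`print(c[0])` → prints [3, 3]

Answer:
[6, 9, 796]
3
[3, 3]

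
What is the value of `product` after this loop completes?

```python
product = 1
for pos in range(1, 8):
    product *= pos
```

7! = 5040
`product` takes the values: 1 → 2 → 6 → 24 → 120 → 720 → 5040

Answer: 5040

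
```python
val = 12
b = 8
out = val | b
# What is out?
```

Trace:
`val = 12` → val = 12
`b = 8` → b = 8
`out = val | b` → out = 12
So out = 12

Answer: 12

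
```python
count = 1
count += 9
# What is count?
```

Trace:
`count = 1` → count = 1
`count += 9` → count = 10
So count = 10

Answer: 10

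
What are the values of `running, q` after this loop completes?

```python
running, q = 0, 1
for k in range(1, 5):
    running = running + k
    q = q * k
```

Sum and factorial of 1 to 4
`running, q` takes the values: (0, 1) → (1, 1) → (3, 1) → (3, 2) → (6, 2) → (6, 6) → (10, 6) → (10, 24)

Answer: 10, 24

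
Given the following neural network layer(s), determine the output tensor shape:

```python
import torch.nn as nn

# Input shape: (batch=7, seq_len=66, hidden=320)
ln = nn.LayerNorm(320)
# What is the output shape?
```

Input: (7, 66, 320) -> Output: (7, 66, 320)

Answer: (7, 66, 320)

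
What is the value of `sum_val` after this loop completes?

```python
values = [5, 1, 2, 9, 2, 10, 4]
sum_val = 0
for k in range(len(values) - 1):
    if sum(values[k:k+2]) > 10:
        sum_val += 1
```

Count windows with sum > 10
`sum_val` takes the values: 0 → 1 → 2 → 3 → 4

Answer: 4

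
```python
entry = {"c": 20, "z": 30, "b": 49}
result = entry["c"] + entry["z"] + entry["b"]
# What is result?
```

Trace:
`entry = {"c": 20, "z": 30, "b": 49}` → entry = {'c': 20, 'z': 30, 'b': 49}
`result = entry["c"] + entry["z"] + entry["b"]` → result = 99
So result = 99

Answer: 99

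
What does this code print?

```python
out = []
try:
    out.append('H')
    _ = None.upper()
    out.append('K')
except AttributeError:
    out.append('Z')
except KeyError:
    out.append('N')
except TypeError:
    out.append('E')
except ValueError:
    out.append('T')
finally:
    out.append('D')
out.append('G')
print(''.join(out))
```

Execution trace: 'H' (try body) → 'Z' (except AttributeError) → 'D' (finally) → 'G' (after the try/except). Output: HZDG

Answer: HZDG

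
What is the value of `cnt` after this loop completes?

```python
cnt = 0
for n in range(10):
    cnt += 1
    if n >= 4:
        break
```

Loop breaks when n reaches 4, cnt is 5
`cnt` takes the values: 0 → 1 → 2 → 3 → 4 → 5

Answer: 5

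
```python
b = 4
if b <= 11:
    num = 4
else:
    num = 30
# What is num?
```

Trace:
`b = 4` → b = 4
`if b <= 11: ...` → b <= 11 is True → num = 4
So num = 4

Answer: 4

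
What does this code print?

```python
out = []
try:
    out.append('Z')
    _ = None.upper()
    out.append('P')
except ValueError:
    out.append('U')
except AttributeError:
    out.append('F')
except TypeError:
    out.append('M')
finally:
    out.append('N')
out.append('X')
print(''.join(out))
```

Execution trace: 'Z' (try body) → 'F' (except AttributeError) → 'N' (finally) → 'X' (after the try/except). Output: ZFNX

Answer: ZFNX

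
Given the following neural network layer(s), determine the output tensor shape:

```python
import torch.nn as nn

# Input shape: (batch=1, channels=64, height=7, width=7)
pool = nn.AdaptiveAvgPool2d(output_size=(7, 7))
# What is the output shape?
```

Input: (1, 64, 7, 7) -> Output: (1, 64, 7, 7)

Answer: (1, 64, 7, 7)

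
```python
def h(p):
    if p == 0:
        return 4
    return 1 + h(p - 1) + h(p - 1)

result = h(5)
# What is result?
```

h(p) = 1 + 2·h(p-1), h(0)=4. Closed form: (4+1)·2^5 - 1 = 159.

Answer: 159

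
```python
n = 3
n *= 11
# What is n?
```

Trace:
`n = 3` → n = 3
`n *= 11` → n = 33
So n = 33

Answer: 33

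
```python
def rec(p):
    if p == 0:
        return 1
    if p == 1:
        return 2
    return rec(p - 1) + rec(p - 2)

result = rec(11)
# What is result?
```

Build up from base cases: rec(0)=1, rec(1)=2, rec(2)=3, rec(3)=5, rec(4)=8, rec(5)=13, rec(6)=21, ..., rec(11)=233

Answer: 233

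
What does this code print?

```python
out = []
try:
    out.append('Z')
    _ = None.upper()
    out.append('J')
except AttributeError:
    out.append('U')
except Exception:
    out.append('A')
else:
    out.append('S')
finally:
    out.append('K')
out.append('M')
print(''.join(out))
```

Execution trace: 'Z' (try body) → 'U' (except AttributeError) → 'K' (finally) → 'M' (after the try/except). Output: ZUKM

Answer: ZUKM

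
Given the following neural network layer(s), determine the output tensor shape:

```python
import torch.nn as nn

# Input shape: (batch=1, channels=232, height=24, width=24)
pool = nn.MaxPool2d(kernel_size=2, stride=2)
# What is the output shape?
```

Input: (1, 232, 24, 24) -> Output: (1, 232, 12, 12)

Answer: (1, 232, 12, 12)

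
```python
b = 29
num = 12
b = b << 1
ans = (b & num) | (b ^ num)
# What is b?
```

Trace:
`b = 29` → b = 29
`num = 12` → num = 12
`b = b << 1` → b = 58
`ans = (b & num) | (b ^ num)` → ans = 62
So b = 58

Answer: 58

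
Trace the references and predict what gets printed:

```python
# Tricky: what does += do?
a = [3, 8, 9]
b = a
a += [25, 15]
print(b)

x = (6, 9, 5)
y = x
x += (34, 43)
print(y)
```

Key concept: += behavior differs for mutable vs immutable.
Step by step:
`a = [3, 8, 9]` → a = [3, 8, 9]
`b = a` → b = [3, 8, 9] (same object as a)
`a += [25, 15]` → a = [3, 8, 9, 25, 15] (same object as b); b = [3, 8, 9, 25, 15] (same object as a)
`print(b)` → prints [3, 8, 9, 25, 15]
`x = (6, 9, 5)` → x = (6, 9, 5)
`y = x` → y = (6, 9, 5)
`x += (34, 43)` → x = (6, 9, 5, 34, 43)
`print(y)` → prints (6, 9, 5)

Answer:
[3, 8, 9, 25, 15]
(6, 9, 5)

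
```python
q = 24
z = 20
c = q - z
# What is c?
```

Trace:
`q = 24` → q = 24
`z = 20` → z = 20
`c = q - z` → c = 4
So c = 4

Answer: 4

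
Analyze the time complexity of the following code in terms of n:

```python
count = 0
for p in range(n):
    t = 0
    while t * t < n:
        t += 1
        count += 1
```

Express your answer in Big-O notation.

Each loop level contributes: n × √n. Multiplying the contributions gives O(n√n).

Answer: O(n√n)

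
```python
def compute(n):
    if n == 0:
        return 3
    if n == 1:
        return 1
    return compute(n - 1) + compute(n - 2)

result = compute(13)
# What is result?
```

Build up from base cases: compute(0)=3, compute(1)=1, compute(2)=4, compute(3)=5, compute(4)=9, compute(5)=14, compute(6)=23, ..., compute(13)=665

Answer: 665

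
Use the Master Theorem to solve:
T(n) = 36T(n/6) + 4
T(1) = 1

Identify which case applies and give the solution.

a=36, b=6, f(n)=4. log_6(36) = 2. Since c=0 < 2, Case 1 applies: T(n) = Θ(n^log_b(a)) = O(n^2).

Answer: O(n^2) - Case 1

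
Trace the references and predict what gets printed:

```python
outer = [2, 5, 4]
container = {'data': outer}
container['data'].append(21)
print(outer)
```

Key concept: dict holds reference to list.
Step by step:
`outer = [2, 5, 4]` → outer = [2, 5, 4]
`container = {'data': outer}` → container = {'data': [2, 5, 4]}
`container['data'].append(21)` → outer = [2, 5, 4, 21]; container = {'data': [2, 5, 4, 21]}
`print(outer)` → prints [2, 5, 4, 21]

Answer: [2, 5, 4, 21]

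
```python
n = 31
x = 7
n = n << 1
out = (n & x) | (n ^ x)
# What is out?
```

Trace:
`n = 31` → n = 31
`x = 7` → x = 7
`n = n << 1` → n = 62
`out = (n & x) | (n ^ x)` → out = 63
So out = 63

Answer: 63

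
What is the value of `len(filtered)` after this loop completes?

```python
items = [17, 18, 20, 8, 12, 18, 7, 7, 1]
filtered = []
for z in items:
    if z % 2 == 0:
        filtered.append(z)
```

Count even numbers in [17, 18, 20, 8, 12, 18, 7, 7, 1]
`filtered` takes the values: [] → [18] → [18, 20] → [18, 20, 8] → [18, 20, 8, 12] → [18, 20, 8, 12, 18]
So `len(filtered)` = 5

Answer: 5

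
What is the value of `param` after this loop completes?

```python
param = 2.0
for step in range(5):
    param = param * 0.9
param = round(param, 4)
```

Exponential decay: 2.0 * 0.9^5
`param` takes the values: 2.0 → 1.8 → 1.62 → 1.458 → 1.3122 → 1.18098 → 1.181

Answer: 1.181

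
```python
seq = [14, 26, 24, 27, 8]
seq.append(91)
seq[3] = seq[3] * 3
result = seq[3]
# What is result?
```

Trace:
`seq = [14, 26, 24, 27, 8]` → seq = [14, 26, 24, 27, 8]
`seq.append(91)` → seq = [14, 26, 24, 27, 8, 91]
`seq[3] = seq[3] * 3` → seq = [14, 26, 24, 81, 8, 91]
`result = seq[3]` → result = 81
So result = 81

Answer: 81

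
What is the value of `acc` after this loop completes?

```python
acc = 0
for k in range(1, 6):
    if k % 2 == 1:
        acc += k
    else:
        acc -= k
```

Add odd, subtract even
`acc` takes the values: 0 → 1 → -1 → 2 → -2 → 3

Answer: 3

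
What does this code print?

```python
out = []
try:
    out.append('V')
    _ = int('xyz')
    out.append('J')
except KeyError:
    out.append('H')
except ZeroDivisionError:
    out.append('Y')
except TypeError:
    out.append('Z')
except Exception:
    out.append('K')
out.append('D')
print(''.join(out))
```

Execution trace: 'V' (try body) → 'K' (except Exception) → 'D' (after the try/except). Output: VKD

Answer: VKD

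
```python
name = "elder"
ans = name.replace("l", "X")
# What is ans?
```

Trace:
`name = "elder"` → name = 'elder'
`ans = name.replace("l", "X")` → ans = 'eXder'
So ans = 'eXder'

Answer: 'eXder'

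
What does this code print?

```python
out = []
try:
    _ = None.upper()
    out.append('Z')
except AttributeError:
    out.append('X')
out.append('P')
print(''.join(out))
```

Execution trace: 'X' (except AttributeError) → 'P' (after the try/except). Output: XP

Answer: XP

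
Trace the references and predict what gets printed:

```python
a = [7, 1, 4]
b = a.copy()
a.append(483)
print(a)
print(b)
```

Key concept: list.copy() creates independent copy.
Step by step:
`a = [7, 1, 4]` → a = [7, 1, 4]
`b = a.copy()` → b = [7, 1, 4]
`a.append(483)` → a = [7, 1, 4, 483]
`print(a)` → prints [7, 1, 4, 483]
`print(b)` → prints [7, 1, 4]

Answer:
[7, 1, 4, 483]
[7, 1, 4]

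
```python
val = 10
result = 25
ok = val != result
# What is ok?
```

Trace:
`val = 10` → val = 10
`result = 25` → result = 25
`ok = val != result` → ok = True
So ok = True

Answer: True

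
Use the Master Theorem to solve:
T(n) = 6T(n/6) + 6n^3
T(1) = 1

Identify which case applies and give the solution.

a=6, b=6, f(n)=6n^3. log_6(6) = 1. Since c=3 > 1 and the regularity condition holds (6(n/6)^3 = (6/6^3)n^3 with 6/6^3 < 1), Case 3 applies: T(n) = Θ(f(n)) = O(n^3).

Answer: O(n^3) - Case 3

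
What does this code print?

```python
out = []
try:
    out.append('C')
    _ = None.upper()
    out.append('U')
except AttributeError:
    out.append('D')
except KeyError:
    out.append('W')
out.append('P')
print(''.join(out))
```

Execution trace: 'C' (try body) → 'D' (except AttributeError) → 'P' (after the try/except). Output: CDP

Answer: CDP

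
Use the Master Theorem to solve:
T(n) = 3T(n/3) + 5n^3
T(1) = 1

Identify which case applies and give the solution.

a=3, b=3, f(n)=5n^3. log_3(3) = 1. Since c=3 > 1 and the regularity condition holds (3(n/3)^3 = (3/3^3)n^3 with 3/3^3 < 1), Case 3 applies: T(n) = Θ(f(n)) = O(n^3).

Answer: O(n^3) - Case 3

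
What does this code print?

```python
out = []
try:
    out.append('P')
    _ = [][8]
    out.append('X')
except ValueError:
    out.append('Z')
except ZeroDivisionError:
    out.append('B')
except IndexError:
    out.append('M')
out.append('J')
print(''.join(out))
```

Execution trace: 'P' (try body) → 'M' (except IndexError) → 'J' (after the try/except). Output: PMJ

Answer: PMJ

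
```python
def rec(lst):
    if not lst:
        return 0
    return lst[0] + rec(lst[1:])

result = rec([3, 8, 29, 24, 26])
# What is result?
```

3 + 8 + 29 + 24 + 26 + 0 = 90

Answer: 90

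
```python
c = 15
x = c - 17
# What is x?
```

Trace:
`c = 15` → c = 15
`x = c - 17` → x = -2
So x = -2

Answer: -2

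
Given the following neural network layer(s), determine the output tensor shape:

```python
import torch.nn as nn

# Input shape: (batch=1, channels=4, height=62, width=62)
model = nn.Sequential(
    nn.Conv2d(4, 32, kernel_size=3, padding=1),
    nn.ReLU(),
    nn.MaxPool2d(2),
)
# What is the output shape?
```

Input: (1, 4, 62, 62) -> after Conv2d: (1, 32, 62, 62) -> after ReLU: (1, 32, 62, 62) -> Output: (1, 32, 31, 31)

Answer: (1, 32, 31, 31)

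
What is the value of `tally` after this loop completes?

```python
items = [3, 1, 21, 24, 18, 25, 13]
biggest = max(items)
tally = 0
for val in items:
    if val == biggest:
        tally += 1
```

Count of max value 25 in [3, 1, 21, 24, 18, 25, 13]
`tally` takes the values: 0 → 1

Answer: 1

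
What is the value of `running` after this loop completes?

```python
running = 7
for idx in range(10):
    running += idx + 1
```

Start at 7, add 1 to 10 = 62
`running` takes the values: 7 → 8 → 10 → 13 → 17 → 22 → 28 → 35 → 43 → 52 → 62

Answer: 62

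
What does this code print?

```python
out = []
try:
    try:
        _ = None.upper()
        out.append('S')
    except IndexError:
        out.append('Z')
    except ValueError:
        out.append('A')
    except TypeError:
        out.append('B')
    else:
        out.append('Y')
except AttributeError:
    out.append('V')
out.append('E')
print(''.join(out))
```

Execution trace: 'V' (outer except AttributeError) → 'E' (after the try/except). Output: VE

Answer: VE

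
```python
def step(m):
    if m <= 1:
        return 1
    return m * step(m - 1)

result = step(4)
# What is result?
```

step(4) = 4 * 3 * 2 * 1 = 24

Answer: 24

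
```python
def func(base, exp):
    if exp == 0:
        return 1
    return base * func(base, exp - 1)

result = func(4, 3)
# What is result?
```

func(4, 3) = 4 * 4 * 4 = 64

Answer: 64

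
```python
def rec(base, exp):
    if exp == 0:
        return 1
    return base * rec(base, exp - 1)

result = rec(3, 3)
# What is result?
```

rec(3, 3) = 3 * 3 * 3 = 27

Answer: 27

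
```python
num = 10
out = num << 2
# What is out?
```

Trace:
`num = 10` → num = 10
`out = num << 2` → out = 40
So out = 40

Answer: 40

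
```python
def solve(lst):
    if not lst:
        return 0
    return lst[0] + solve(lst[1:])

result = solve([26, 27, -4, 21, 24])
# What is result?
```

26 + 27 + (-4) + 21 + 24 + 0 = 94

Answer: 94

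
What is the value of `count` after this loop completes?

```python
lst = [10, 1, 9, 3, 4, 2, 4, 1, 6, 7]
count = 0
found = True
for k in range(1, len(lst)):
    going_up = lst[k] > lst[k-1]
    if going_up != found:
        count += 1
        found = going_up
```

Count direction changes in [10, 1, 9, 3, 4, 2, 4, 1, 6, 7]
`count` takes the values: 0 → 1 → 2 → 3 → 4 → 5 → 6 → 7 → 8

Answer: 8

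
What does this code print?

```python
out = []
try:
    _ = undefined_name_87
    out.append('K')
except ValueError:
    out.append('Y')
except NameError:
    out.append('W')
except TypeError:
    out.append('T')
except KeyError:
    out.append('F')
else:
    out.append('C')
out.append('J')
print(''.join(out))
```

Execution trace: 'W' (except NameError) → 'J' (after the try/except). Output: WJ

Answer: WJ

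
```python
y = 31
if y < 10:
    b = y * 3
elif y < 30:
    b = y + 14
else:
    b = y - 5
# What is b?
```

Trace:
`y = 31` → y = 31
`if y < 10: ...` → y < 10 is False, y < 30 is False, take else branch → b = 26
So b = 26

Answer: 26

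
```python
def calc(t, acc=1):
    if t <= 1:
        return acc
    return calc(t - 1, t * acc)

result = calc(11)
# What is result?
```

Accumulator trace (n, acc): (11, 1) -> (10, 11) -> (9, 110) -> (8, 990) -> (7, 7920) -> (6, 55440) -> (5, 332640) -> (4, 1663200) -> (3, 6652800) -> (2, 19958400) -> (1, 39916800) -> return 39916800

Answer: 39916800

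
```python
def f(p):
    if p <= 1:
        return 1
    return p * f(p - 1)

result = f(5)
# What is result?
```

f(5) = 5 * 4 * 3 * 2 * 1 = 120

Answer: 120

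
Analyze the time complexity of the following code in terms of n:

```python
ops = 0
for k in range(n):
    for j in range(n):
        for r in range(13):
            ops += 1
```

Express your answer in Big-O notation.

Each loop level contributes: n × n × 1. Multiplying the contributions gives O(n^2).

Answer: O(n^2)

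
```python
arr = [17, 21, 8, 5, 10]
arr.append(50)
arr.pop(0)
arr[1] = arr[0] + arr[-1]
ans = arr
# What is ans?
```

Trace:
`arr = [17, 21, 8, 5, 10]` → arr = [17, 21, 8, 5, 10]
`arr.append(50)` → arr = [17, 21, 8, 5, 10, 50]
`arr.pop(0)` → arr = [21, 8, 5, 10, 50]
`arr[1] = arr[0] + arr[-1]` → arr = [21, 71, 5, 10, 50]
`ans = arr` → ans = [21, 71, 5, 10, 50]
So ans = [21, 71, 5, 10, 50]

Answer: [21, 71, 5, 10, 50]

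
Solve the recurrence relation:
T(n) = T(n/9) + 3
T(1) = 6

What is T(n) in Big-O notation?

Each step divides n by 9 and adds 3. After log_9(n) steps we reach T(1)=6. So T(n) = 3·log_9(n) + 6 = O(log n).

Answer: O(log n)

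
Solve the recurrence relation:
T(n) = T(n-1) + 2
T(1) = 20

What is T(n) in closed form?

Unrolling: T(n) = T(1) + 2·(n-1) = 20 + 2(n-1) = 2n + 18.

Answer: T(n) = 2n + 18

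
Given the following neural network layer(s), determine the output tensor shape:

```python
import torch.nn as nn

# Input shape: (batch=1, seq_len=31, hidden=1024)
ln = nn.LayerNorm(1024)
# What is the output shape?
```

Input: (1, 31, 1024) -> Output: (1, 31, 1024)

Answer: (1, 31, 1024)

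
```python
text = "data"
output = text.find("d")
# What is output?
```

Trace:
`text = "data"` → text = 'data'
`output = text.find("d")` → output = 0
So output = 0

Answer: 0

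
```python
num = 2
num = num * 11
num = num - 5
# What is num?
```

Trace:
`num = 2` → num = 2
`num = num * 11` → num = 22
`num = num - 5` → num = 17
So num = 17

Answer: 17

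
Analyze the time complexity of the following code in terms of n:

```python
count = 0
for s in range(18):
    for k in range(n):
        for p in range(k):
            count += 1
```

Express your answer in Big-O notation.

Each loop level contributes: 1 × n × n. Multiplying the contributions gives O(n^2).

Answer: O(n^2)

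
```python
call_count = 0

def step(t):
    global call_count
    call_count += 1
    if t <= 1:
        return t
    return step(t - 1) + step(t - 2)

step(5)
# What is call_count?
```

Calls(t) = 1 + Calls(t-1) + Calls(t-2); Calls(0)=Calls(1)=1. For t=5 this gives 15.

Answer: 15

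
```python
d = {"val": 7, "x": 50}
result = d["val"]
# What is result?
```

Trace:
`d = {"val": 7, "x": 50}` → d = {'val': 7, 'x': 50}
`result = d["val"]` → result = 7
So result = 7

Answer: 7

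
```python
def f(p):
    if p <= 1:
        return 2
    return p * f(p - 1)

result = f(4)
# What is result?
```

f(4) = 4 * 3 * 2 * 2 = 48

Answer: 48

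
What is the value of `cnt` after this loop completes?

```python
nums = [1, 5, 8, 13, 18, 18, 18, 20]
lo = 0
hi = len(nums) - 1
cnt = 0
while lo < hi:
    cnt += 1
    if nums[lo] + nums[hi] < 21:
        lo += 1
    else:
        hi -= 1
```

Steps to find pair summing to 21
`cnt` takes the values: 0 → 1 → 2 → 3 → 4 → 5 → 6 → 7

Answer: 7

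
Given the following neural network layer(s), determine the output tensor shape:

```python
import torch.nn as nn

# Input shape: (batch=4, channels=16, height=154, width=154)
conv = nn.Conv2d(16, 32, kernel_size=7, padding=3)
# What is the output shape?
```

Input: (4, 16, 154, 154) -> Output: (4, 32, 154, 154)

Answer: (4, 32, 154, 154)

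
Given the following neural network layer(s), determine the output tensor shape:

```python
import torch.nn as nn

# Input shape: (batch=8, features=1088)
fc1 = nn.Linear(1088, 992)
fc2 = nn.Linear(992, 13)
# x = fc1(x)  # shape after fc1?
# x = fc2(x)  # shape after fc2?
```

Input: (8, 1088) -> after fc1: (8, 992) -> Output: (8, 13)

Answer: (8, 13)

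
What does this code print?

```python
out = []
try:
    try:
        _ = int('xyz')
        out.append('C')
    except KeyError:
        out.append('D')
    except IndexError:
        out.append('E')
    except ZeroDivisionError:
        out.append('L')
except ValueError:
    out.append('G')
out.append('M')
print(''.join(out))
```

Execution trace: 'G' (outer except ValueError) → 'M' (after the try/except). Output: GM

Answer: GM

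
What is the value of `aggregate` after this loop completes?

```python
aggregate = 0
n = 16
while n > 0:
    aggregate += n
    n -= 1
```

Sum 16 down to 1
`aggregate` takes the values: 0 → 16 → 31 → 45 → 58 → 70 → 81 → 91 → 100 → 108 → 115 → 121 → 126 → 130 → 133 → 135 → 136

Answer: 136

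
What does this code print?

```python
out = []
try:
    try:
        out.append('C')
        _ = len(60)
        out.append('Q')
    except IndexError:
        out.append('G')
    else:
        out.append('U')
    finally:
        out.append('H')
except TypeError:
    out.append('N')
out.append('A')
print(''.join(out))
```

Execution trace: 'C' (try body) → 'H' (finally) → 'N' (outer except TypeError) → 'A' (after the try/except). Output: CHNA

Answer: CHNA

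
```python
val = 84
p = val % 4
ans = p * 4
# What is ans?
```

Trace:
`val = 84` → val = 84
`p = val % 4` → p = 0
`ans = p * 4` → ans = 0
So ans = 0

Answer: 0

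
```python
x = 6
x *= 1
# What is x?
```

Trace:
`x = 6` → x = 6
`x *= 1` → x = 6
So x = 6

Answer: 6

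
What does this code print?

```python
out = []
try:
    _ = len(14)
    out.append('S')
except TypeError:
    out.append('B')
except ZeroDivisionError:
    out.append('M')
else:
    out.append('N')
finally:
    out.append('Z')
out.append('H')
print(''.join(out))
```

Execution trace: 'B' (except TypeError) → 'Z' (finally) → 'H' (after the try/except). Output: BZH

Answer: BZH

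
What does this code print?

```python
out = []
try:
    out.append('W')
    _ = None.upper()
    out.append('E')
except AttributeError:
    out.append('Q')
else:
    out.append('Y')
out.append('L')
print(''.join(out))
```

Execution trace: 'W' (try body) → 'Q' (except AttributeError) → 'L' (after the try/except). Output: WQL

Answer: WQL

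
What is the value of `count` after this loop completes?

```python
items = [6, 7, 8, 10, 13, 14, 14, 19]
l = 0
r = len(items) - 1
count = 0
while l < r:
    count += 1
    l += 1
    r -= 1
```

Iterations until pointers meet (list length 8)
`count` takes the values: 0 → 1 → 2 → 3 → 4

Answer: 4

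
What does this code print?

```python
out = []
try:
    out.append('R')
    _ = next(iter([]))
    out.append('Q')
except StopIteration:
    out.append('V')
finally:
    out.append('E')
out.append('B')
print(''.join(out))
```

Execution trace: 'R' (try body) → 'V' (except StopIteration) → 'E' (finally) → 'B' (after the try/except). Output: RVEB

Answer: RVEB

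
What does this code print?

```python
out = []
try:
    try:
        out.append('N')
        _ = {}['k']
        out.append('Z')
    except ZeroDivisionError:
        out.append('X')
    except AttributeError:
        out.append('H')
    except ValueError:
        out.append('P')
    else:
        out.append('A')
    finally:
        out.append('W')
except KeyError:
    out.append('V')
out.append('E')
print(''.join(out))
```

Execution trace: 'N' (try body) → 'W' (finally) → 'V' (outer except KeyError) → 'E' (after the try/except). Output: NWVE

Answer: NWVE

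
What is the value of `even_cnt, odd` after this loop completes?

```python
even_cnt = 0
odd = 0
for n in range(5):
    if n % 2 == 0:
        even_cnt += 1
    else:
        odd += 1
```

Count evens and odds in range(5)
`even_cnt, odd` takes the values: (0, 0) → (1, 0) → (1, 1) → (2, 1) → (2, 2) → (3, 2)

Answer: 3, 2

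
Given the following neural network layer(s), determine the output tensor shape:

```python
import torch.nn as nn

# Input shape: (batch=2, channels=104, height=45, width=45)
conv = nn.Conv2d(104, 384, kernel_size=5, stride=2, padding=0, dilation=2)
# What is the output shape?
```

Input: (2, 104, 45, 45) -> Output: (2, 384, 19, 19)

Answer: (2, 384, 19, 19)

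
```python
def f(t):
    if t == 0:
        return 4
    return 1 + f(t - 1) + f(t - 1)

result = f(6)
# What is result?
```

f(t) = 1 + 2·f(t-1), f(0)=4. Closed form: (4+1)·2^6 - 1 = 319.

Answer: 319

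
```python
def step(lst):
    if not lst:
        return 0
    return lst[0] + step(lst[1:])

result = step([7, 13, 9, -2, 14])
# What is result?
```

7 + 13 + 9 + (-2) + 14 + 0 = 41

Answer: 41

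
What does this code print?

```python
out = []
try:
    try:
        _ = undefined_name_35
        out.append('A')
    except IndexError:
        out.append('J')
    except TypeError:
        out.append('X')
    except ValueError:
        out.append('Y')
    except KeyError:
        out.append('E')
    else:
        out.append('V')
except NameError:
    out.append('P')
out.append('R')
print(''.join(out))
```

Execution trace: 'P' (outer except NameError) → 'R' (after the try/except). Output: PR

Answer: PR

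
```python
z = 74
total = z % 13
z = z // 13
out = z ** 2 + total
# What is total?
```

Trace:
`z = 74` → z = 74
`total = z % 13` → total = 9
`z = z // 13` → z = 5
`out = z ** 2 + total` → out = 34
So total = 9

Answer: 9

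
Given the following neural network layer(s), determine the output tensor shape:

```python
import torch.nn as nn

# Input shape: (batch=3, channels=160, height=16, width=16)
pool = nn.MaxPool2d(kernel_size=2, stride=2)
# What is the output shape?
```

Input: (3, 160, 16, 16) -> Output: (3, 160, 8, 8)

Answer: (3, 160, 8, 8)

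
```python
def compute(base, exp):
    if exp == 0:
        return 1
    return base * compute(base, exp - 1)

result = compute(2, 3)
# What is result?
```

compute(2, 3) = 2 * 2 * 2 = 8

Answer: 8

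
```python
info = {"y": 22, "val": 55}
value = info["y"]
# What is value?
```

Trace:
`info = {"y": 22, "val": 55}` → info = {'y': 22, 'val': 55}
`value = info["y"]` → value = 22
So value = 22

Answer: 22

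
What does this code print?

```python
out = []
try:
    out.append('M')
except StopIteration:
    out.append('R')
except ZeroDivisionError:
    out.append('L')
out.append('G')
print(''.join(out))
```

Execution trace: 'M' (try body, no exception) → 'G' (after the try/except). Output: MG

Answer: MG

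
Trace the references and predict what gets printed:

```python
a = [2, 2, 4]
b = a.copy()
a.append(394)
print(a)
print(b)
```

Key concept: list.copy() creates independent copy.
Step by step:
`a = [2, 2, 4]` → a = [2, 2, 4]
`b = a.copy()` → b = [2, 2, 4]
`a.append(394)` → a = [2, 2, 4, 394]
`print(a)` → prints [2, 2, 4, 394]
`print(b)` → prints [2, 2, 4]

Answer:
[2, 2, 4, 394]
[2, 2, 4]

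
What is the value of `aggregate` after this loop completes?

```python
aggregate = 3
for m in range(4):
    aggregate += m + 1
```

Start at 3, add 1 to 4 = 13
`aggregate` takes the values: 3 → 4 → 6 → 9 → 13

Answer: 13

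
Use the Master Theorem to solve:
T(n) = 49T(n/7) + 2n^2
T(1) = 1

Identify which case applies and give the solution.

a=49, b=7, f(n)=2n^2. log_7(49) = 2. Since c=2 = 2, Case 2 applies: T(n) = Θ(n^log_b(a) · log n) = O(n^2 log n).

Answer: O(n^2 log n) - Case 2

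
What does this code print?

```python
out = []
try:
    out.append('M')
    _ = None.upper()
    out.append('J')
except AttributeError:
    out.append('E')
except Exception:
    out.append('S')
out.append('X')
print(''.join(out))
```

Execution trace: 'M' (try body) → 'E' (except AttributeError) → 'X' (after the try/except). Output: MEX

Answer: MEX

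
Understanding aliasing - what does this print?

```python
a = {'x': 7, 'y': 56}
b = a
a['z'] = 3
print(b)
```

Key concept: dict aliasing.
Step by step:
`a = {'x': 7, 'y': 56}` → a = {'x': 7, 'y': 56}
`b = a` → b = {'x': 7, 'y': 56} (same object as a)
`a['z'] = 3` → a = {'x': 7, 'y': 56, 'z': 3} (same object as b); b = {'x': 7, 'y': 56, 'z': 3} (same object as a)
`print(b)` → prints {'x': 7, 'y': 56, 'z': 3}

Answer: {'x': 7, 'y': 56, 'z': 3}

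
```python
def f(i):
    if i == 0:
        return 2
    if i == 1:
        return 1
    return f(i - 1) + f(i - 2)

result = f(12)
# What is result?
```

Build up from base cases: f(0)=2, f(1)=1, f(2)=3, f(3)=4, f(4)=7, f(5)=11, f(6)=18, ..., f(12)=322

Answer: 322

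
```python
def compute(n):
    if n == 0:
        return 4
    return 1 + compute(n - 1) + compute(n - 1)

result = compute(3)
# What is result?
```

compute(n) = 1 + 2·compute(n-1), compute(0)=4. Closed form: (4+1)·2^3 - 1 = 39.

Answer: 39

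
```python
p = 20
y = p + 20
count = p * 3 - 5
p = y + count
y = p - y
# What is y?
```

Trace:
`p = 20` → p = 20
`y = p + 20` → y = 40
`count = p * 3 - 5` → count = 55
`p = y + count` → p = 95
`y = p - y` → y = 55
So y = 55

Answer: 55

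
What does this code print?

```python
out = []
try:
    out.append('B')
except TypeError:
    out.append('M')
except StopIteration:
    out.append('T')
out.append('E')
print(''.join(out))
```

Execution trace: 'B' (try body, no exception) → 'E' (after the try/except). Output: BE

Answer: BE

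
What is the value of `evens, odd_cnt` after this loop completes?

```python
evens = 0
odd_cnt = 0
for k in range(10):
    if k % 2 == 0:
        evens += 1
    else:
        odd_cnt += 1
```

Count evens and odds in range(10)
`evens, odd_cnt` takes the values: (0, 0) → (1, 0) → (1, 1) → (2, 1) → (2, 2) → (3, 2) → (3, 3) → (4, 3) → (4, 4) → (5, 4) → (5, 5)

Answer: 5, 5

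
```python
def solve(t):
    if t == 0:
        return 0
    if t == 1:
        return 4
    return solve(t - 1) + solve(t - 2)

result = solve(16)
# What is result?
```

Build up from base cases: solve(0)=0, solve(1)=4, solve(2)=4, solve(3)=8, solve(4)=12, solve(5)=20, solve(6)=32, ..., solve(16)=3948

Answer: 3948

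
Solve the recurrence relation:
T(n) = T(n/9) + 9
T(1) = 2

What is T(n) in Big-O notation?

Each step divides n by 9 and adds 9. After log_9(n) steps we reach T(1)=2. So T(n) = 9·log_9(n) + 2 = O(log n).

Answer: O(log n)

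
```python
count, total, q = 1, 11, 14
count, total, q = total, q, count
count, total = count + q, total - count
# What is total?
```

Trace:
`count, total, q = 1, 11, 14` → count = 1; total = 11; q = 14
`count, total, q = total, q, count` → count = 11; total = 14; q = 1
`count, total = count + q, total - count` → count = 12; total = 3
So total = 3

Answer: 3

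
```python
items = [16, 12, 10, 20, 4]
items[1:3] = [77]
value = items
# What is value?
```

Trace:
`items = [16, 12, 10, 20, 4]` → items = [16, 12, 10, 20, 4]
`items[1:3] = [77]` → items = [16, 77, 20, 4]
`value = items` → value = [16, 77, 20, 4]
So value = [16, 77, 20, 4]

Answer: [16, 77, 20, 4]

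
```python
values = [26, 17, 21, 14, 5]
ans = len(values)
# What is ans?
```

Trace:
`values = [26, 17, 21, 14, 5]` → values = [26, 17, 21, 14, 5]
`ans = len(values)` → ans = 5
So ans = 5

Answer: 5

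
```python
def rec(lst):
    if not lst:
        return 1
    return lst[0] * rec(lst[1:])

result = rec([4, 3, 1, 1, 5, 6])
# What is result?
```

Product over [4, 3, 1, 1, 5, 6] = 4 * 3 * 1 * 1 * 5 * 6 = 360

Answer: 360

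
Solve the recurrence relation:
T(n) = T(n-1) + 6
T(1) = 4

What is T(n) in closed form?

Unrolling: T(n) = T(1) + 6·(n-1) = 4 + 6(n-1) = 6n - 2.

Answer: T(n) = 6n - 2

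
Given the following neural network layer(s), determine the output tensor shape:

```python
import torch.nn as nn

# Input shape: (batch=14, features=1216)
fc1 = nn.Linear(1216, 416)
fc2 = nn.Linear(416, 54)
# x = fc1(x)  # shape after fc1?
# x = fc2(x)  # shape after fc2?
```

Input: (14, 1216) -> after fc1: (14, 416) -> Output: (14, 54)

Answer: (14, 54)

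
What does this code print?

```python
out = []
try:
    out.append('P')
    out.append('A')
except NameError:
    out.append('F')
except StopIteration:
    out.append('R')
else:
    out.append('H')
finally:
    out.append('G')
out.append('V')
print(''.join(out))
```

Execution trace: 'P' (try body) → 'A' (try body, no exception) → 'H' (else) → 'G' (finally) → 'V' (after the try/except). Output: PAHGV

Answer: PAHGV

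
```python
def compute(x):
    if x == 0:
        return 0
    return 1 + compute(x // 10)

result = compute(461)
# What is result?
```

Count of digits of 461: 3

Answer: 3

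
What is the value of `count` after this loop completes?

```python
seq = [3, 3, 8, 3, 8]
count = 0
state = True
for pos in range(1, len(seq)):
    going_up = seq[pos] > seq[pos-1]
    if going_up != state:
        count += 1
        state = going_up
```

Count direction changes in [3, 3, 8, 3, 8]
`count` takes the values: 0 → 1 → 2 → 3 → 4

Answer: 4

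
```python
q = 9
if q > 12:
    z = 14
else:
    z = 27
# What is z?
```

Trace:
`q = 9` → q = 9
`if q > 12: ...` → q > 12 is False, take else branch → z = 27
So z = 27

Answer: 27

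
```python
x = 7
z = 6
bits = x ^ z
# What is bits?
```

Trace:
`x = 7` → x = 7
`z = 6` → z = 6
`bits = x ^ z` → bits = 1
So bits = 1

Answer: 1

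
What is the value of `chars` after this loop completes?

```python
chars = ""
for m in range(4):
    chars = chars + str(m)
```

Concatenate digits 0 to 3
`chars` takes the values: "" → "0" → "01" → "012" → "0123"

Answer: "0123"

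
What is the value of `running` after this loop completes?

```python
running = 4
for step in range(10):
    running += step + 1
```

Start at 4, add 1 to 10 = 59
`running` takes the values: 4 → 5 → 7 → 10 → 14 → 19 → 25 → 32 → 40 → 49 → 59

Answer: 59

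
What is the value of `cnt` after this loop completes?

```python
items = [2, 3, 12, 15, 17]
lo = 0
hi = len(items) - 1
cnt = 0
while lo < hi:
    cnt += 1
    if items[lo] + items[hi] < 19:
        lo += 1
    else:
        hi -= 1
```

Steps to find pair summing to 19
`cnt` takes the values: 0 → 1 → 2 → 3 → 4

Answer: 4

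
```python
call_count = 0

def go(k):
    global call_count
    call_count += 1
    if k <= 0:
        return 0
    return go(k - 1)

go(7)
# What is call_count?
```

Linear recursion stepping by 1: 8 calls from k=7 down to ≤0.

Answer: 8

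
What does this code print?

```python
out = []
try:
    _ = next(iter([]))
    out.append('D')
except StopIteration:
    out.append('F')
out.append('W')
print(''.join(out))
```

Execution trace: 'F' (except StopIteration) → 'W' (after the try/except). Output: FW

Answer: FW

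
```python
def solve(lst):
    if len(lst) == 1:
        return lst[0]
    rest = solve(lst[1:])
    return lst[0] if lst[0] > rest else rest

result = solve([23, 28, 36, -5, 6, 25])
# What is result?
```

Recursive max over [23, 28, 36, -5, 6, 25] = 36

Answer: 36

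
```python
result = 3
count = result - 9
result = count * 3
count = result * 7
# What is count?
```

Trace:
`result = 3` → result = 3
`count = result - 9` → count = -6
`result = count * 3` → result = -18
`count = result * 7` → count = -126
So count = -126

Answer: -126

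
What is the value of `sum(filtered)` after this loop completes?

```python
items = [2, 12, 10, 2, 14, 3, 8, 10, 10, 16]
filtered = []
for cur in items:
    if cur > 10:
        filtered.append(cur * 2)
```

Sum of doubled values > 10
`filtered` takes the values: [] → [24] → [24, 28] → [24, 28, 32]
So `sum(filtered)` = 84

Answer: 84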